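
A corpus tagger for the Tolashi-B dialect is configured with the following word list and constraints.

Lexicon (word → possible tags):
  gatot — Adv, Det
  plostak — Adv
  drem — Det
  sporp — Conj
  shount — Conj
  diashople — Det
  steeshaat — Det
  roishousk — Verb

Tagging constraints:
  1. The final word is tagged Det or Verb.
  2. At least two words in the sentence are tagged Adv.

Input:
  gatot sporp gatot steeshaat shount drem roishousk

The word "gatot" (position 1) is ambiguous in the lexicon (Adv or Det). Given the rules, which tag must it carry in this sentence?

Adv

Candidates per position — 1:gatot {Adv,Det}; 2:sporp {Conj}; 3:gatot {Adv,Det}; 4:steeshaat {Det}; 5:shount {Conj}; 6:drem {Det}; 7:roishousk {Verb}.
If word 1 were Det, no tagging could satisfy rule 2; so word 1 is Adv.
If word 3 were Det, no tagging could satisfy rule 2; so word 3 is Adv.
So the tagging must be: Adv Conj Adv Det Conj Det Verb.
Check: rule 1 ✓; rule 2 ✓.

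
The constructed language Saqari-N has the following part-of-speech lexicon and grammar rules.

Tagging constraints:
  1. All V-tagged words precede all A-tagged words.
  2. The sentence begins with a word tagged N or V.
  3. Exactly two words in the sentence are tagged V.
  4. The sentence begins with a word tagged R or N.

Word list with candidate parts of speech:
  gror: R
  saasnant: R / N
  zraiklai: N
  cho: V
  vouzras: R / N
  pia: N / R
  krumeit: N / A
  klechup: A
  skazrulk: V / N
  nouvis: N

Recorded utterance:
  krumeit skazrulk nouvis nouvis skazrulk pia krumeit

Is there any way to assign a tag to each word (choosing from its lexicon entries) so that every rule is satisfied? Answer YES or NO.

YES

Candidates per position — 1:krumeit {N,A}; 2:skazrulk {V,N}; 3:nouvis {N}; 4:nouvis {N}; 5:skazrulk {V,N}; 6:pia {N,R}; 7:krumeit {N,A}.
One satisfying assignment: N V N N V R A.
Verifying each rule — rule 1 holds; rule 2 holds; rule 3 holds; rule 4 holds.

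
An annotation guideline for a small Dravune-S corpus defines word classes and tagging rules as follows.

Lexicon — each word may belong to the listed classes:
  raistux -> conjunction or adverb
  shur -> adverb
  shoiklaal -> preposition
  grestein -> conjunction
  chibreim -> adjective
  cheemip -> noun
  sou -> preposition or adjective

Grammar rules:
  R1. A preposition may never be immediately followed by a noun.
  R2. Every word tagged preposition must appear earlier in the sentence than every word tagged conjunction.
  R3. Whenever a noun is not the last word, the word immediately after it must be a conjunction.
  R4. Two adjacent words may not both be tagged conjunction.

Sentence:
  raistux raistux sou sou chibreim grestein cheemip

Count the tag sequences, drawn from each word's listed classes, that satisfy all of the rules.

6

Candidates per position — 1:raistux {conjunction,adverb}; 2:raistux {conjunction,adverb}; 3:sou {preposition,adjective}; 4:sou {preposition,adjective}; 5:chibreim {adjective}; 6:grestein {conjunction}; 7:cheemip {noun}.
There are 16 candidate sequences in total.
Checking each against the rules leaves 6 sequences.
Count = 6.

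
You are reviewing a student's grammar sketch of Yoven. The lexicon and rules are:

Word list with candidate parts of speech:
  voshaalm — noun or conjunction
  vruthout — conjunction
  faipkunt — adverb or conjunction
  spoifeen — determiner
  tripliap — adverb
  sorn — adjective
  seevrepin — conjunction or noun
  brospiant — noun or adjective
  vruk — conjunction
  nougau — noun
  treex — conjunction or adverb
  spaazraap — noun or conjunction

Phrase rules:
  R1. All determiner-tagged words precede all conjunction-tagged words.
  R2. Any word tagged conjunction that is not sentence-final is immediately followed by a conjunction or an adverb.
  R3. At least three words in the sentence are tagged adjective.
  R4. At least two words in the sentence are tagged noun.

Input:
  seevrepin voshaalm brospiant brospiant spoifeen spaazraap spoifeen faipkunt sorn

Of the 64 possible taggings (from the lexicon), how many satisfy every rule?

Candidates per position — 1:seevrepin {conjunction,noun}; 2:voshaalm {noun,conjunction}; 3:brospiant {noun,adjective}; 4:brospiant {noun,adjective}; 5:spoifeen {determiner}; 6:spaazraap {noun,conjunction}; 7:spoifeen {determiner}; 8:faipkunt {adverb,conjunction}; 9:sorn {adjective}.
There are 64 candidate sequences in total.
The sequences that satisfy every rule: noun noun adjective adjective determiner noun determiner adverb adjective.
Count = 1.

1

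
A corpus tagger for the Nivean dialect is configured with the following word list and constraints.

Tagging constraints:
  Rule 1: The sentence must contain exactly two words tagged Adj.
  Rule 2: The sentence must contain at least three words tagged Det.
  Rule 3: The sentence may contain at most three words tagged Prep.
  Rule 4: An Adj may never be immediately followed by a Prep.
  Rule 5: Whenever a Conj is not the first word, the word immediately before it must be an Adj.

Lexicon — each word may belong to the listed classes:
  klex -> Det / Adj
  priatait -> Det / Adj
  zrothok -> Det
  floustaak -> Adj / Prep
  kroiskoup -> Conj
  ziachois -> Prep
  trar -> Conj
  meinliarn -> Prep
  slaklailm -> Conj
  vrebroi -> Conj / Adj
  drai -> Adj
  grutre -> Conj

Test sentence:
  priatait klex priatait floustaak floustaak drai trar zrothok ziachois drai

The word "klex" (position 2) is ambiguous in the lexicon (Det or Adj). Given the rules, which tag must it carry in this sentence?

Det

Candidates per position — 1:priatait {Det,Adj}; 2:klex {Det,Adj}; 3:priatait {Det,Adj}; 4:floustaak {Adj,Prep}; 5:floustaak {Adj,Prep}; 6:drai {Adj}; 7:trar {Conj}; 8:zrothok {Det}; 9:ziachois {Prep}; 10:drai {Adj}.
Position 1: tagging it Adj would leave rule 1 unsatisfiable, so it must be Det.
Position 2: tagging it Adj would leave rule 1 unsatisfiable, so it must be Det.
Position 3: tagging it Adj would leave rule 1 unsatisfiable, so it must be Det.
Position 4: tagging it Adj would leave rule 1 unsatisfiable, so it must be Prep.
Position 5: tagging it Adj would leave rule 1 unsatisfiable, so it must be Prep.
The only consistent sequence is: Det Det Det Prep Prep Adj Conj Det Prep Adj.
Checking: rule 1 satisfied; rule 2 satisfied; rule 3 satisfied; rule 4 satisfied; rule 5 satisfied.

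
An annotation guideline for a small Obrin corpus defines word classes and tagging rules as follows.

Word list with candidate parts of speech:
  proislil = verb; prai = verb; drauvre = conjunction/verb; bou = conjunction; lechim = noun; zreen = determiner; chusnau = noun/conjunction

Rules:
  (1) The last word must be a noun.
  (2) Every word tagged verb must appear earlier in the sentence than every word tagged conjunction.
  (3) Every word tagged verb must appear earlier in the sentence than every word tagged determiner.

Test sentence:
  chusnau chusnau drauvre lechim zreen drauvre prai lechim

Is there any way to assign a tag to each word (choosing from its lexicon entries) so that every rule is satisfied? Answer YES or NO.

NO

Candidates per position — 1:chusnau {noun,conjunction}; 2:chusnau {noun,conjunction}; 3:drauvre {conjunction,verb}; 4:lechim {noun}; 5:zreen {determiner}; 6:drauvre {conjunction,verb}; 7:prai {verb}; 8:lechim {noun}.
Rule 3 cannot be satisfied by any choice of tags from the lexicon.
So there is no consistent tagging.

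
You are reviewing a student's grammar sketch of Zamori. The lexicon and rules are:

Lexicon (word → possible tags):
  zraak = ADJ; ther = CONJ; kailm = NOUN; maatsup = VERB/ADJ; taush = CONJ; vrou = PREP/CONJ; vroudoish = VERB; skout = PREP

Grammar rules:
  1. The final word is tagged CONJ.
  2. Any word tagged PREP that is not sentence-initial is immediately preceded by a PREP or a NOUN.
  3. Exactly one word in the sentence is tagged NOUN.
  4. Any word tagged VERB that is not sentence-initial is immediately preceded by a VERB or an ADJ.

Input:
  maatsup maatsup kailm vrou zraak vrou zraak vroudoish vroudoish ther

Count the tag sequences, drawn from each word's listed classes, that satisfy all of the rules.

Candidates per position — 1:maatsup {VERB,ADJ}; 2:maatsup {VERB,ADJ}; 3:kailm {NOUN}; 4:vrou {PREP,CONJ}; 5:zraak {ADJ}; 6:vrou {PREP,CONJ}; 7:zraak {ADJ}; 8:vroudoish {VERB}; 9:vroudoish {VERB}; 10:ther {CONJ}.
There are 16 candidate sequences in total.
Checking each against the rules leaves 8 sequences.
Count = 8.

8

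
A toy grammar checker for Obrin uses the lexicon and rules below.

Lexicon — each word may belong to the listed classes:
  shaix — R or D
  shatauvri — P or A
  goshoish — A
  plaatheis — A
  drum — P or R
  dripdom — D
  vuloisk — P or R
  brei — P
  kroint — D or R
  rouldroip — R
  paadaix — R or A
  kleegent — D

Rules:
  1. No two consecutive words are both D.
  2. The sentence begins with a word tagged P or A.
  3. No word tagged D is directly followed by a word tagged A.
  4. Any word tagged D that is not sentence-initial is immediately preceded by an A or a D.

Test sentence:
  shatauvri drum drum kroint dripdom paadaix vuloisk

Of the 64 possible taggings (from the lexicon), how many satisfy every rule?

Candidates per position — 1:shatauvri {P,A}; 2:drum {P,R}; 3:drum {P,R}; 4:kroint {D,R}; 5:dripdom {D}; 6:paadaix {R,A}; 7:vuloisk {P,R}.
There are 64 candidate sequences in total.
Rule 4 cannot be satisfied by any choice of tags from the lexicon.
So there is no consistent tagging.
Count = 0.

0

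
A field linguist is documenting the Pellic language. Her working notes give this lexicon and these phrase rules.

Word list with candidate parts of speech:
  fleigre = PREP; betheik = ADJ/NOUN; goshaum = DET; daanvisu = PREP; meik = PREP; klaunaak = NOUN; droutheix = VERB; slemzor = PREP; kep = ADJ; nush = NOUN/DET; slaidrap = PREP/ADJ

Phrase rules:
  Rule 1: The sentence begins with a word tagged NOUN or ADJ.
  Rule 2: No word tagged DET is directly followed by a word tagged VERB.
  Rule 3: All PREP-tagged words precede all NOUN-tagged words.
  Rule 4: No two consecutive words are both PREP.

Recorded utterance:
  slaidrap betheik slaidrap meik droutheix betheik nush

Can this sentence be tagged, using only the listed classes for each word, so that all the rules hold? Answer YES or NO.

YES

Candidates per position — 1:slaidrap {PREP,ADJ}; 2:betheik {ADJ,NOUN}; 3:slaidrap {PREP,ADJ}; 4:meik {PREP}; 5:droutheix {VERB}; 6:betheik {ADJ,NOUN}; 7:nush {NOUN,DET}.
One satisfying assignment: ADJ ADJ ADJ PREP VERB ADJ DET.
Rule-by-rule: rule 1 ok; rule 2 ok; rule 3 ok; rule 4 ok.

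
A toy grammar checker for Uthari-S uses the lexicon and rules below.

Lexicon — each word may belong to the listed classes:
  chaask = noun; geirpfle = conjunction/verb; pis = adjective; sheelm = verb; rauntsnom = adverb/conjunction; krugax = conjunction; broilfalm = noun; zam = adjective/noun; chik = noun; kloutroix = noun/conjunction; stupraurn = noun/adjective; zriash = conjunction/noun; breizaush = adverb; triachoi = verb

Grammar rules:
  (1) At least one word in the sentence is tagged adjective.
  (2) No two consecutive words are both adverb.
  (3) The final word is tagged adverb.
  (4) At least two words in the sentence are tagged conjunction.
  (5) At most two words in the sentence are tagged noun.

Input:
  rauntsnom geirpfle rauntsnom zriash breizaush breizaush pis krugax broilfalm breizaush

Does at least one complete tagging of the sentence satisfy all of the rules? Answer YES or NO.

NO

Candidates per position — 1:rauntsnom {adverb,conjunction}; 2:geirpfle {conjunction,verb}; 3:rauntsnom {adverb,conjunction}; 4:zriash {conjunction,noun}; 5:breizaush {adverb}; 6:breizaush {adverb}; 7:pis {adjective}; 8:krugax {conjunction}; 9:broilfalm {noun}; 10:breizaush {adverb}.
Rule 2 cannot be satisfied by any choice of tags from the lexicon.
So there is no consistent tagging.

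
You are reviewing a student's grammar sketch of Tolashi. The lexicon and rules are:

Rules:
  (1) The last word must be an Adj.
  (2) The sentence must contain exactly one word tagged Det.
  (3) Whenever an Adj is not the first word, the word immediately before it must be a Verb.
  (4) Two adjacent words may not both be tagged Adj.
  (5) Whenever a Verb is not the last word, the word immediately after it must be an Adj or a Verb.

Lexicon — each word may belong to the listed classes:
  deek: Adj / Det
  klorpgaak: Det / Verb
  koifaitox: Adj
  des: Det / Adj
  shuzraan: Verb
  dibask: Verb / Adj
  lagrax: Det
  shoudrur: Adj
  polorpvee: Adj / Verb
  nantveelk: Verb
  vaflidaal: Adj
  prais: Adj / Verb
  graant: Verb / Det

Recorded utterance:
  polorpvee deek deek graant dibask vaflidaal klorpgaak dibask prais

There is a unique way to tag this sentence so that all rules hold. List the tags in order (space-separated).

Candidates per position — 1:polorpvee {Adj,Verb}; 2:deek {Adj,Det}; 3:deek {Adj,Det}; 4:graant {Verb,Det}; 5:dibask {Verb,Adj}; 6:vaflidaal {Adj}; 7:klorpgaak {Det,Verb}; 8:dibask {Verb,Adj}; 9:prais {Adj,Verb}.
Position 3: Adj is ruled out by rule 3; that leaves Det.
Position 4: Det is ruled out by rule 2; that leaves Verb.
Position 5: Adj is ruled out by rule 3; that leaves Verb.
Position 7: Det is ruled out by rule 2; that leaves Verb.
Position 9: Verb is ruled out by rule 1; that leaves Adj.
Position 2: Det is ruled out by rule 2; that leaves Adj.
Position 8: Adj is ruled out by rule 3; that leaves Verb.
Position 1: Adj is ruled out by rule 3; that leaves Verb.
So the tagging must be: Verb Adj Det Verb Verb Adj Verb Verb Adj.
Verifying each rule — rule 1 holds; rule 2 holds; rule 3 holds; rule 4 holds; rule 5 holds.

Verb Adj Det Verb Verb Adj Verb Verb Adj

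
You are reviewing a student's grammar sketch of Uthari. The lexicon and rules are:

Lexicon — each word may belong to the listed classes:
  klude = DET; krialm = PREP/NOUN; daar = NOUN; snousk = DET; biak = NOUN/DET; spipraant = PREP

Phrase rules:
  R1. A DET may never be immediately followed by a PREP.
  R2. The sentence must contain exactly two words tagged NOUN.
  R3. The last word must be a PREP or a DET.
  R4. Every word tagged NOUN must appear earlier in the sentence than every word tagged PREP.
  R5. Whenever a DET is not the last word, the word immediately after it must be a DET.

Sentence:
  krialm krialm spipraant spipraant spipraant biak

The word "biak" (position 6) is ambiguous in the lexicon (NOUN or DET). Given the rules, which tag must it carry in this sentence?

DET

Candidates per position — 1:krialm {PREP,NOUN}; 2:krialm {PREP,NOUN}; 3:spipraant {PREP}; 4:spipraant {PREP}; 5:spipraant {PREP}; 6:biak {NOUN,DET}.
Position 6: NOUN is ruled out by rule 3; that leaves DET.
Position 1: PREP is ruled out by rule 2; that leaves NOUN.
Position 2: PREP is ruled out by rule 2; that leaves NOUN.
So the tagging must be: NOUN NOUN PREP PREP PREP DET.
Rule-by-rule: rule 1 holds; rule 2 holds; rule 3 holds; rule 4 holds; rule 5 holds.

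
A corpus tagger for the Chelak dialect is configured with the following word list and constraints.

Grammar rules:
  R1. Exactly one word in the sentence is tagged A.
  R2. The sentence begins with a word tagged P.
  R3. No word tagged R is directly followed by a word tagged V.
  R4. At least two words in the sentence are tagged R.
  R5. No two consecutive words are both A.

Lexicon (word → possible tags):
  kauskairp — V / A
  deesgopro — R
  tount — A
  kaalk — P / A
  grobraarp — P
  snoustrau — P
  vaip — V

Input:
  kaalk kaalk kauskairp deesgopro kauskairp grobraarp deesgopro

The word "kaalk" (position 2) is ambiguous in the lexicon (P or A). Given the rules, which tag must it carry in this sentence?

P

Candidates per position — 1:kaalk {P,A}; 2:kaalk {P,A}; 3:kauskairp {V,A}; 4:deesgopro {R}; 5:kauskairp {V,A}; 6:grobraarp {P}; 7:deesgopro {R}.
Word 1 cannot be A — rule 2 would then fail for every completion. It is P.
Word 5 cannot be V — rule 3 would then fail for every completion. It is A.
Word 2 cannot be A — rule 1 would then fail for every completion. It is P.
Word 3 cannot be A — rule 1 would then fail for every completion. It is V.
The only consistent sequence is: P P V R A P R.
Rule-by-rule: rule 1 holds; rule 2 holds; rule 3 holds; rule 4 holds; rule 5 holds.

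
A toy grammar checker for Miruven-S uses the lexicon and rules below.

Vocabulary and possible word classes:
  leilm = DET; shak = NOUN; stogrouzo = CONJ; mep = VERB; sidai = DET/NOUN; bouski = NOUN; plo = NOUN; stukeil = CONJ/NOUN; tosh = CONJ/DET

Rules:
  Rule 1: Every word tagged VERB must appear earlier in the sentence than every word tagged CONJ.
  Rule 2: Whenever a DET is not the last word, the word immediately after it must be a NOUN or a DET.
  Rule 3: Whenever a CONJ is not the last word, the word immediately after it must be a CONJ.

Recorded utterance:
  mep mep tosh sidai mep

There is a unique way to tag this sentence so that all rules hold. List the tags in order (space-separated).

Candidates per position — 1:mep {VERB}; 2:mep {VERB}; 3:tosh {CONJ,DET}; 4:sidai {DET,NOUN}; 5:mep {VERB}.
If word 3 were CONJ, no tagging could satisfy rule 1; so word 3 is DET.
If word 4 were DET, no tagging could satisfy rule 2; so word 4 is NOUN.
That leaves exactly one tagging: VERB VERB DET NOUN VERB.
Check: rule 1 ok; rule 2 ok; rule 3 ok.

VERB VERB DET NOUN VERB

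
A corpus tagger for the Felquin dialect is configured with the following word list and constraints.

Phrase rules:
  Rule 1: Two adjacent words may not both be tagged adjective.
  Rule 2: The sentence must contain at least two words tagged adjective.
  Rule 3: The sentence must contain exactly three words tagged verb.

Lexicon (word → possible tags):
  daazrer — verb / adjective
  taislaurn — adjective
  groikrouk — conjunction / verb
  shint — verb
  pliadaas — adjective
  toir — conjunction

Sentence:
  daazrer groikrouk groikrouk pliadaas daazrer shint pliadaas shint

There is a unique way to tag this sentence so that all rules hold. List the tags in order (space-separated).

adjective conjunction conjunction adjective verb verb adjective verb

Candidates per position — 1:daazrer {verb,adjective}; 2:groikrouk {conjunction,verb}; 3:groikrouk {conjunction,verb}; 4:pliadaas {adjective}; 5:daazrer {verb,adjective}; 6:shint {verb}; 7:pliadaas {adjective}; 8:shint {verb}.
At position 5, choosing adjective makes rule 1 impossible to satisfy; hence verb.
At position 1, choosing verb makes rule 3 impossible to satisfy; hence adjective.
At position 2, choosing verb makes rule 3 impossible to satisfy; hence conjunction.
At position 3, choosing verb makes rule 3 impossible to satisfy; hence conjunction.
So the tagging must be: adjective conjunction conjunction adjective verb verb adjective verb.
Rule-by-rule: rule 1 holds; rule 2 holds; rule 3 holds.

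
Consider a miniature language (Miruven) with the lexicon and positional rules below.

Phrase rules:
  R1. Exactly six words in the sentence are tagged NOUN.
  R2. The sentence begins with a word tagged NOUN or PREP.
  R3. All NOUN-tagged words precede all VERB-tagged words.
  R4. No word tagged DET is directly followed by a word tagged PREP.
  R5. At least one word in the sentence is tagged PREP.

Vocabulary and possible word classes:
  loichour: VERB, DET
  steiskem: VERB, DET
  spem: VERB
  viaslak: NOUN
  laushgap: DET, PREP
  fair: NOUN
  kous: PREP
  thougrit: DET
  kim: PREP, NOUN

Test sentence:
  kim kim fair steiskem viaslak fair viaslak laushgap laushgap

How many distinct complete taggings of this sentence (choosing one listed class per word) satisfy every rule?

2

Candidates per position — 1:kim {PREP,NOUN}; 2:kim {PREP,NOUN}; 3:fair {NOUN}; 4:steiskem {VERB,DET}; 5:viaslak {NOUN}; 6:fair {NOUN}; 7:viaslak {NOUN}; 8:laushgap {DET,PREP}; 9:laushgap {DET,PREP}.
There are 32 candidate sequences in total.
The sequences that satisfy every rule: NOUN NOUN NOUN DET NOUN NOUN NOUN PREP DET; NOUN NOUN NOUN DET NOUN NOUN NOUN PREP PREP.
Count = 2.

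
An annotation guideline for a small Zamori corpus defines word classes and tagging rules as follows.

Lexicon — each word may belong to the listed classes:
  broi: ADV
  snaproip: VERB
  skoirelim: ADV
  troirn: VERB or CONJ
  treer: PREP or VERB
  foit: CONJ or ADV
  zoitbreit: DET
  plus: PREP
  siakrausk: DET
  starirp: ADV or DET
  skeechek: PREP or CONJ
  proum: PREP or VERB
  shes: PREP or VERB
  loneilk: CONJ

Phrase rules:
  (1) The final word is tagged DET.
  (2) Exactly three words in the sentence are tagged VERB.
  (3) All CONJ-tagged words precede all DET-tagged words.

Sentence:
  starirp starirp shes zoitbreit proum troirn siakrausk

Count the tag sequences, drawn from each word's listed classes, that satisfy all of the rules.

4

Candidates per position — 1:starirp {ADV,DET}; 2:starirp {ADV,DET}; 3:shes {PREP,VERB}; 4:zoitbreit {DET}; 5:proum {PREP,VERB}; 6:troirn {VERB,CONJ}; 7:siakrausk {DET}.
There are 32 candidate sequences in total.
The sequences that satisfy every rule: ADV ADV VERB DET VERB VERB DET; ADV DET VERB DET VERB VERB DET; DET ADV VERB DET VERB VERB DET; DET DET VERB DET VERB VERB DET.
Count = 4.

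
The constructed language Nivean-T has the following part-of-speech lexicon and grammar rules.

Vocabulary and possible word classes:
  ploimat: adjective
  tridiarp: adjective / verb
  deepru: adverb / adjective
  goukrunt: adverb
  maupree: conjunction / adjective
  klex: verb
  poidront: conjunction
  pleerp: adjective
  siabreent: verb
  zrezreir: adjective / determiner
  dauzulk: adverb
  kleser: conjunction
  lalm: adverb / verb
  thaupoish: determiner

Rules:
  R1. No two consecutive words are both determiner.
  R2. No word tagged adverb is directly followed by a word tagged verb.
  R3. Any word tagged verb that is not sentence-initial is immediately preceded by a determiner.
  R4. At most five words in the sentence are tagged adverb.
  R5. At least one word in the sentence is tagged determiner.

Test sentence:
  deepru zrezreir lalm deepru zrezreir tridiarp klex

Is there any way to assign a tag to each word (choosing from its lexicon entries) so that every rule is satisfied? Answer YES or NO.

NO

Candidates per position — 1:deepru {adverb,adjective}; 2:zrezreir {adjective,determiner}; 3:lalm {adverb,verb}; 4:deepru {adverb,adjective}; 5:zrezreir {adjective,determiner}; 6:tridiarp {adjective,verb}; 7:klex {verb}.
Rule 3 cannot be satisfied by any choice of tags from the lexicon.
So there is no consistent tagging.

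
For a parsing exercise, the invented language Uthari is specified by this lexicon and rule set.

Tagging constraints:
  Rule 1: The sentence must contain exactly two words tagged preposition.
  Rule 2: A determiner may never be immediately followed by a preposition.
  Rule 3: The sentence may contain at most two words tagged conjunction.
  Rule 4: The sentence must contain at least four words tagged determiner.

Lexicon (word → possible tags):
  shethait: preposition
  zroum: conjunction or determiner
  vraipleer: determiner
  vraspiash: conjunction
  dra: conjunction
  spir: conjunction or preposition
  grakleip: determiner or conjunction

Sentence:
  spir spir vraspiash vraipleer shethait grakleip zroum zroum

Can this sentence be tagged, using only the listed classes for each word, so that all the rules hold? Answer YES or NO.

NO

Candidates per position — 1:spir {conjunction,preposition}; 2:spir {conjunction,preposition}; 3:vraspiash {conjunction}; 4:vraipleer {determiner}; 5:shethait {preposition}; 6:grakleip {determiner,conjunction}; 7:zroum {conjunction,determiner}; 8:zroum {conjunction,determiner}.
Rule 2 cannot be satisfied by any choice of tags from the lexicon.
So there is no consistent tagging.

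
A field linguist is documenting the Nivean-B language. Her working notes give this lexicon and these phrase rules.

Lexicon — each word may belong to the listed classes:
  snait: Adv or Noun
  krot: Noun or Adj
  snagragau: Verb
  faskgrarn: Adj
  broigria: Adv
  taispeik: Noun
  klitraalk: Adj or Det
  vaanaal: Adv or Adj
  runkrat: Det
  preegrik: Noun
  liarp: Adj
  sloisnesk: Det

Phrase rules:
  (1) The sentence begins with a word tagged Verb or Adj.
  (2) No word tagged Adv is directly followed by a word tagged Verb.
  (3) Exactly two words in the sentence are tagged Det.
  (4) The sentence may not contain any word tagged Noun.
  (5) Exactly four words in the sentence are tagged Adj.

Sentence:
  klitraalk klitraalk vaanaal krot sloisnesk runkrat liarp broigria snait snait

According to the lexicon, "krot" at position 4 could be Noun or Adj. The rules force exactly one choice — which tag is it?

Adj

Candidates per position — 1:klitraalk {Adj,Det}; 2:klitraalk {Adj,Det}; 3:vaanaal {Adv,Adj}; 4:krot {Noun,Adj}; 5:sloisnesk {Det}; 6:runkrat {Det}; 7:liarp {Adj}; 8:broigria {Adv}; 9:snait {Adv,Noun}; 10:snait {Adv,Noun}.
Position 1: Det is ruled out by rule 1; that leaves Adj.
Position 2: Det is ruled out by rule 3; that leaves Adj.
Position 4: Noun is ruled out by rule 4; that leaves Adj.
Position 9: Noun is ruled out by rule 4; that leaves Adv.
Position 10: Noun is ruled out by rule 4; that leaves Adv.
Position 3: Adj is ruled out by rule 5; that leaves Adv.
The unique satisfying tagging is: Adj Adj Adv Adj Det Det Adj Adv Adv Adv.
Checking: rule 1 ✓; rule 2 ✓; rule 3 ✓; rule 4 ✓; rule 5 ✓.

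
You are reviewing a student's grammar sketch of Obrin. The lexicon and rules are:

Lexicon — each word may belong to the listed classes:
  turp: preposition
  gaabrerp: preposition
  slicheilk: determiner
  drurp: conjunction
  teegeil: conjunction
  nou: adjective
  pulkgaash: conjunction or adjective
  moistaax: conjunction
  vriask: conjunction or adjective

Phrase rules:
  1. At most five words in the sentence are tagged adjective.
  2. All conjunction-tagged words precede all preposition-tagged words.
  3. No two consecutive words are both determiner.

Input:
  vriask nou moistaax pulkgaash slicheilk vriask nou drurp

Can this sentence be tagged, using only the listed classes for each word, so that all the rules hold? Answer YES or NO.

Candidates per position — 1:vriask {conjunction,adjective}; 2:nou {adjective}; 3:moistaax {conjunction}; 4:pulkgaash {conjunction,adjective}; 5:slicheilk {determiner}; 6:vriask {conjunction,adjective}; 7:nou {adjective}; 8:drurp {conjunction}.
One satisfying assignment: adjective adjective conjunction conjunction determiner conjunction adjective conjunction.
Verifying each rule — rule 1 satisfied; rule 2 satisfied; rule 3 satisfied.

YES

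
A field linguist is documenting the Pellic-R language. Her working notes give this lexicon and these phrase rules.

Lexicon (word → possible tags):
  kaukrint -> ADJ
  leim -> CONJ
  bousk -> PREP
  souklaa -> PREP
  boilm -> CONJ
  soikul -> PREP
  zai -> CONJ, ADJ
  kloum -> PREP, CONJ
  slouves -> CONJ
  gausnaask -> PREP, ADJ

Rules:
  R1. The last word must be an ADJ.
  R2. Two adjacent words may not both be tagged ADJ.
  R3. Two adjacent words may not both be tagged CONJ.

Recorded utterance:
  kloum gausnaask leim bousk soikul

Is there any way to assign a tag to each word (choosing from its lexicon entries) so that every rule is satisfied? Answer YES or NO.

Candidates per position — 1:kloum {PREP,CONJ}; 2:gausnaask {PREP,ADJ}; 3:leim {CONJ}; 4:bousk {PREP}; 5:soikul {PREP}.
Rule 1 cannot be satisfied by any choice of tags from the lexicon.
So there is no consistent tagging.

NO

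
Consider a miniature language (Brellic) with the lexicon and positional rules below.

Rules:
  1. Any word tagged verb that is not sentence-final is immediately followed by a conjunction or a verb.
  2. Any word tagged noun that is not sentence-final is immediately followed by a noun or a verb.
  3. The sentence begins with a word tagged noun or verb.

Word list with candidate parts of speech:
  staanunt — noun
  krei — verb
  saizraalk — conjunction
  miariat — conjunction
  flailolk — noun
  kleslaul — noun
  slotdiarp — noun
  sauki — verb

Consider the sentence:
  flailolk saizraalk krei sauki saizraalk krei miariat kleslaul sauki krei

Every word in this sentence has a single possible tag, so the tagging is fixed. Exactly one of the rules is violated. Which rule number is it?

Fixed tagging: noun conjunction verb verb conjunction verb conjunction noun verb verb.
Checking each rule: R1 ok, R2 fails, R3 ok.
Only rule 2 fails.

2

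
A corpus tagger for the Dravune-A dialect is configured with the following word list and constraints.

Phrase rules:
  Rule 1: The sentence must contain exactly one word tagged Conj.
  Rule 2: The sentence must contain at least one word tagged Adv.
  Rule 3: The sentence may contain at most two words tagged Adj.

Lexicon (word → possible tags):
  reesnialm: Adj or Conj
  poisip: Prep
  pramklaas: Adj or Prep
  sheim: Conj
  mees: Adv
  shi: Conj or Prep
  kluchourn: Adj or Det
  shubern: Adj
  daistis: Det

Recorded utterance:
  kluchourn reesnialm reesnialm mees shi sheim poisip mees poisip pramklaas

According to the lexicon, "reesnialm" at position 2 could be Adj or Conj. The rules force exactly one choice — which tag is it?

Candidates per position — 1:kluchourn {Adj,Det}; 2:reesnialm {Adj,Conj}; 3:reesnialm {Adj,Conj}; 4:mees {Adv}; 5:shi {Conj,Prep}; 6:sheim {Conj}; 7:poisip {Prep}; 8:mees {Adv}; 9:poisip {Prep}; 10:pramklaas {Adj,Prep}.
Position 2: Conj is ruled out by rule 1; that leaves Adj.
Position 3: Conj is ruled out by rule 1; that leaves Adj.
Position 5: Conj is ruled out by rule 1; that leaves Prep.
Position 10: Adj is ruled out by rule 3; that leaves Prep.
Position 1: Adj is ruled out by rule 3; that leaves Det.
That leaves exactly one tagging: Det Adj Adj Adv Prep Conj Prep Adv Prep Prep.
Rule-by-rule: rule 1 ✓; rule 2 ✓; rule 3 ✓.

Adj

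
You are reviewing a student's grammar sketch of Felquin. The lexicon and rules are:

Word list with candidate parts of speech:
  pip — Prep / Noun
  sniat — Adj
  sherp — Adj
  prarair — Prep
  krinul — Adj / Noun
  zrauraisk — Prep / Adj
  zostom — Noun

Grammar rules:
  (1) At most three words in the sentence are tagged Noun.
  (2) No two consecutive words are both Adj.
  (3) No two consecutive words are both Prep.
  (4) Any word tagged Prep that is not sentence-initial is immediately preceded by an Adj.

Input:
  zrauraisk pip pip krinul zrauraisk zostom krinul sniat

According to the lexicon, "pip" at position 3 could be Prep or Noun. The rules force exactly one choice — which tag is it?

Candidates per position — 1:zrauraisk {Prep,Adj}; 2:pip {Prep,Noun}; 3:pip {Prep,Noun}; 4:krinul {Adj,Noun}; 5:zrauraisk {Prep,Adj}; 6:zostom {Noun}; 7:krinul {Adj,Noun}; 8:sniat {Adj}.
Position 3: Prep is ruled out by rule 4; that leaves Noun.
Position 7: Adj is ruled out by rule 2; that leaves Noun.
Position 2: Noun is ruled out by rule 1; that leaves Prep.
Position 4: Noun is ruled out by rule 1; that leaves Adj.
Position 5: Adj is ruled out by rule 2; that leaves Prep.
Position 1: Prep is ruled out by rule 3; that leaves Adj.
The unique satisfying tagging is: Adj Prep Noun Adj Prep Noun Noun Adj.
Check: rule 1 satisfied; rule 2 satisfied; rule 3 satisfied; rule 4 satisfied.

Noun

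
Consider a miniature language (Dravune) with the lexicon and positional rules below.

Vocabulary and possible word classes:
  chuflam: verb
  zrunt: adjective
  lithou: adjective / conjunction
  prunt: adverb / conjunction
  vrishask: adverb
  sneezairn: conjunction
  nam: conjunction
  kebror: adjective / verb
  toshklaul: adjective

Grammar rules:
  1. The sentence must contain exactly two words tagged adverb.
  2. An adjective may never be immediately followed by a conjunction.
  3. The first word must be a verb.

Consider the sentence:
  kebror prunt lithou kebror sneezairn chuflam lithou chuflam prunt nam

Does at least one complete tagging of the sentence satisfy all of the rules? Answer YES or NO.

YES

Candidates per position — 1:kebror {adjective,verb}; 2:prunt {adverb,conjunction}; 3:lithou {adjective,conjunction}; 4:kebror {adjective,verb}; 5:sneezairn {conjunction}; 6:chuflam {verb}; 7:lithou {adjective,conjunction}; 8:chuflam {verb}; 9:prunt {adverb,conjunction}; 10:nam {conjunction}.
One satisfying assignment: verb adverb adjective verb conjunction verb conjunction verb adverb conjunction.
Check: rule 1 ok; rule 2 ok; rule 3 ok.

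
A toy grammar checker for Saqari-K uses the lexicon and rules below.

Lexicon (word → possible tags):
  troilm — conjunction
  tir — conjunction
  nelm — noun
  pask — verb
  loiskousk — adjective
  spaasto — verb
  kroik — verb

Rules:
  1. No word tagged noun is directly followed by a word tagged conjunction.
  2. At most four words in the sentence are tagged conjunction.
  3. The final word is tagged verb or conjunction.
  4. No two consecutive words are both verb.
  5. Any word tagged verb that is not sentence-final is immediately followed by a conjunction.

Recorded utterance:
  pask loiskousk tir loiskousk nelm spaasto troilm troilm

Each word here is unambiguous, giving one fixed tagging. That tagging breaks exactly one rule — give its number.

Fixed tagging: verb adjective conjunction adjective noun verb conjunction conjunction.
Applying the rules: R1 ✓, R2 ✓, R3 ✓, R4 ✓, R5 ✗.
Only rule 5 fails.

5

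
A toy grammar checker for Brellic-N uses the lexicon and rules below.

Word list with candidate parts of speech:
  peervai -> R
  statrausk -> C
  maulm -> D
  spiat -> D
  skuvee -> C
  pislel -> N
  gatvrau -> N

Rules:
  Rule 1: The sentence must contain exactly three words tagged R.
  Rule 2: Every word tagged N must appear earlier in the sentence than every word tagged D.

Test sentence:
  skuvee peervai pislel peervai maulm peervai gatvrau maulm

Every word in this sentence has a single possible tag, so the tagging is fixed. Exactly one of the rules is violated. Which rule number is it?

Fixed tagging: C R N R D R N D.
Applying the rules: R1 holds, R2 violated.
Only rule 2 fails.

2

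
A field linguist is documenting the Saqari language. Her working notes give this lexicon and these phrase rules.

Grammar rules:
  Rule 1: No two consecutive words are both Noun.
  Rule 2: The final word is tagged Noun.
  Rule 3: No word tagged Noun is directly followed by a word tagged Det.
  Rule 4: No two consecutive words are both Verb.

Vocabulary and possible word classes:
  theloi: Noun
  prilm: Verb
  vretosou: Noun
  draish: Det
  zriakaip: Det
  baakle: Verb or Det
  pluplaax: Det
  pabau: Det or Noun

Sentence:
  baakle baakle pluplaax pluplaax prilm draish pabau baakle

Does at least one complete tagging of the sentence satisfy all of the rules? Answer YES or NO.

NO

Candidates per position — 1:baakle {Verb,Det}; 2:baakle {Verb,Det}; 3:pluplaax {Det}; 4:pluplaax {Det}; 5:prilm {Verb}; 6:draish {Det}; 7:pabau {Det,Noun}; 8:baakle {Verb,Det}.
Rule 2 cannot be satisfied by any choice of tags from the lexicon.
So there is no consistent tagging.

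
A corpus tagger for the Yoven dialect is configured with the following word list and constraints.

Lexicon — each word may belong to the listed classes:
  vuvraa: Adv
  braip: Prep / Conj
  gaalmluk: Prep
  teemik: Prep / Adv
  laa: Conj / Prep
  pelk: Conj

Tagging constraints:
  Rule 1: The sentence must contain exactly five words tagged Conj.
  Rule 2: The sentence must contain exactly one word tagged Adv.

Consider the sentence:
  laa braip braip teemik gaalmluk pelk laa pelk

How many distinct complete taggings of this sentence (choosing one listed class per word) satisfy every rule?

Candidates per position — 1:laa {Conj,Prep}; 2:braip {Prep,Conj}; 3:braip {Prep,Conj}; 4:teemik {Prep,Adv}; 5:gaalmluk {Prep}; 6:pelk {Conj}; 7:laa {Conj,Prep}; 8:pelk {Conj}.
There are 32 candidate sequences in total.
The sequences that satisfy every rule: Conj Prep Conj Adv Prep Conj Conj Conj; Conj Conj Prep Adv Prep Conj Conj Conj; Conj Conj Conj Adv Prep Conj Prep Conj; Prep Conj Conj Adv Prep Conj Conj Conj.
Count = 4.

4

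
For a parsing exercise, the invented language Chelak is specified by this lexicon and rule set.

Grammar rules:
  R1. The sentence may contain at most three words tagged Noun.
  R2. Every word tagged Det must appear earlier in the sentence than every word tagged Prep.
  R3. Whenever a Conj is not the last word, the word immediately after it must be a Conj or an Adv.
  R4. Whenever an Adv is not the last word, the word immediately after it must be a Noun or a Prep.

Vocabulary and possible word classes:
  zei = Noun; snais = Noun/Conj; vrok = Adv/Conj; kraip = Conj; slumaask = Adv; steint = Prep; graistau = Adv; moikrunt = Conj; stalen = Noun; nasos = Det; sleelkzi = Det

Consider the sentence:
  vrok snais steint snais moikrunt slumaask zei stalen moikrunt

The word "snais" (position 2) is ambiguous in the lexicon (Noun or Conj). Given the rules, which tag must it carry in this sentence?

Noun

Candidates per position — 1:vrok {Adv,Conj}; 2:snais {Noun,Conj}; 3:steint {Prep}; 4:snais {Noun,Conj}; 5:moikrunt {Conj}; 6:slumaask {Adv}; 7:zei {Noun}; 8:stalen {Noun}; 9:moikrunt {Conj}.
If word 1 were Conj, no tagging could satisfy rule 3; so word 1 is Adv.
If word 2 were Conj, no tagging could satisfy rule 3; so word 2 is Noun.
If word 4 were Noun, no tagging could satisfy rule 1; so word 4 is Conj.
The only consistent sequence is: Adv Noun Prep Conj Conj Adv Noun Noun Conj.
Rule-by-rule: rule 1 ✓; rule 2 ✓; rule 3 ✓; rule 4 ✓.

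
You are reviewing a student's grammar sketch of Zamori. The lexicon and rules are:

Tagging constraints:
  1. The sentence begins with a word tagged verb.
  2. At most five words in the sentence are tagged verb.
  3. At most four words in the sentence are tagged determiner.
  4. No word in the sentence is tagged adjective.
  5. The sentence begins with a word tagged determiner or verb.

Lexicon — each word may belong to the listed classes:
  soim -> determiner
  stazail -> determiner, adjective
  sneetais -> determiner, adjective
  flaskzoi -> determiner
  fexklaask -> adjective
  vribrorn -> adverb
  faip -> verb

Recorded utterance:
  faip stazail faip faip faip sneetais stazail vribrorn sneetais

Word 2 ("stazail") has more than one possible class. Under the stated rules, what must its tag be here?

determiner

Candidates per position — 1:faip {verb}; 2:stazail {determiner,adjective}; 3:faip {verb}; 4:faip {verb}; 5:faip {verb}; 6:sneetais {determiner,adjective}; 7:stazail {determiner,adjective}; 8:vribrorn {adverb}; 9:sneetais {determiner,adjective}.
Position 2: adjective is ruled out by rule 4; that leaves determiner.
Position 6: adjective is ruled out by rule 4; that leaves determiner.
Position 7: adjective is ruled out by rule 4; that leaves determiner.
Position 9: adjective is ruled out by rule 4; that leaves determiner.
So the tagging must be: verb determiner verb verb verb determiner determiner adverb determiner.
Checking: rule 1 holds; rule 2 holds; rule 3 holds; rule 4 holds; rule 5 holds.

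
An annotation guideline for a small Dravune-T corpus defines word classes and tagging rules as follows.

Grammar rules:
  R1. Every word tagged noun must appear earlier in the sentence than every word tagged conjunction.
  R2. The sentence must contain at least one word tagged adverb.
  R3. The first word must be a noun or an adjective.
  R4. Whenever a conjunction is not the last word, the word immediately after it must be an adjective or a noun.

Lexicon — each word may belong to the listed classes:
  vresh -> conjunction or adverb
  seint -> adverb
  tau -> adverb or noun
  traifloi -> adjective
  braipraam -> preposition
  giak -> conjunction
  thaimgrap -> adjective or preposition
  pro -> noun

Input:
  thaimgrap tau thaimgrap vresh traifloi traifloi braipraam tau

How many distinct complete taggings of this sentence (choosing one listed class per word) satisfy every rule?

Candidates per position — 1:thaimgrap {adjective,preposition}; 2:tau {adverb,noun}; 3:thaimgrap {adjective,preposition}; 4:vresh {conjunction,adverb}; 5:traifloi {adjective}; 6:traifloi {adjective}; 7:braipraam {preposition}; 8:tau {adverb,noun}.
There are 32 candidate sequences in total.
Checking each against the rules leaves 12 sequences.
Count = 12.

12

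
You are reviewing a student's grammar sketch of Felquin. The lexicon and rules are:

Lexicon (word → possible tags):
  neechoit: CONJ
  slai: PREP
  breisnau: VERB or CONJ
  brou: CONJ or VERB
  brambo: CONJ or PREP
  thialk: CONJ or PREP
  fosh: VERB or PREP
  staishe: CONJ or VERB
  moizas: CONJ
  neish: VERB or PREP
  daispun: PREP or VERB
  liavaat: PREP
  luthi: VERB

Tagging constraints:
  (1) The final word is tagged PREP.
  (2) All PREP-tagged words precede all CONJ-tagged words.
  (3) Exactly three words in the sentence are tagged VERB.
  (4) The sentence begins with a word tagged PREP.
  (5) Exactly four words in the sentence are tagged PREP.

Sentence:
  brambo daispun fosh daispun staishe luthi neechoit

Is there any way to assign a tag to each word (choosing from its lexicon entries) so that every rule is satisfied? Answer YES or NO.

NO

Candidates per position — 1:brambo {CONJ,PREP}; 2:daispun {PREP,VERB}; 3:fosh {VERB,PREP}; 4:daispun {PREP,VERB}; 5:staishe {CONJ,VERB}; 6:luthi {VERB}; 7:neechoit {CONJ}.
Rule 1 cannot be satisfied by any choice of tags from the lexicon.
So there is no consistent tagging.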